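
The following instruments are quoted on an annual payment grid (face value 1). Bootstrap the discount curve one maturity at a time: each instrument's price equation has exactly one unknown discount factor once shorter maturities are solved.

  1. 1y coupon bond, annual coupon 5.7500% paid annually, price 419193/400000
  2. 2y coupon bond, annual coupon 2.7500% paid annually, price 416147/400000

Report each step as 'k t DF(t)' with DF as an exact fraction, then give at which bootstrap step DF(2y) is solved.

1 1 991/1000
2 2 493/500
DF(2y) is solved at step 2

step 1 [1y] bond c/1=23/400: DF=(419193/400000 − 23/400·(0))/(1+23/400) = 991/1000 ≈ 0.991000
step 2 [2y] bond c/1=11/400: DF=(416147/400000 − 11/400·(0.991000))/(1+11/400) = 493/500 ≈ 0.986000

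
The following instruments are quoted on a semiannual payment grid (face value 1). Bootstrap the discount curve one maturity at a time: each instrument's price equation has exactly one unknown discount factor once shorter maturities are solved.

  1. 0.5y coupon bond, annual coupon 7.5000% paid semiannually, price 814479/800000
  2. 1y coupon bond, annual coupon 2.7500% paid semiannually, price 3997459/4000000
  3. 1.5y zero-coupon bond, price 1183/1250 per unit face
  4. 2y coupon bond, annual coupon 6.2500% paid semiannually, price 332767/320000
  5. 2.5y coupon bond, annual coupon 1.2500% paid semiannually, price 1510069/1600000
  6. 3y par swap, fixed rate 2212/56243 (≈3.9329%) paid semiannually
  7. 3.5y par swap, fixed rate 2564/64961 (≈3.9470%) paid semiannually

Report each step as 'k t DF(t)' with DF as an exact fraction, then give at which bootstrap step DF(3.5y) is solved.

step 1 [0.5y] bond c/2=3/80: DF=(814479/800000 − 3/80·(0))/(1+3/80) = 9813/10000 ≈ 0.981300
step 2 [1y] bond c/2=11/800: DF=(3997459/4000000 − 11/800·(0.981300))/(1+11/800) = 389/400 ≈ 0.972500
step 3 [1.5y] zero: DF = P = 1183/1250 ≈ 0.946400
step 4 [2y] bond c/2=1/32: DF=(332767/320000 − 1/32·(0.981300+0.972500+0.946400))/(1+1/32) = 1841/2000 ≈ 0.920500
step 5 [2.5y] bond c/2=1/160: DF=(1510069/1600000 − 1/160·(0.981300+0.972500+0.946400+0.920500))/(1+1/160) = 4571/5000 ≈ 0.914200
step 6 [3y] swap r/2=1106/56243: DF=(1 − 1106/56243·(0.981300+0.972500+0.946400+0.920500+0.914200))/(1+1106/56243) = 4447/5000 ≈ 0.889400
step 7 [3.5y] swap r/2=1282/64961: DF=(1 − 1282/64961·(0.981300+0.972500+0.946400+0.920500+0.914200+0.889400))/(1+1282/64961) = 4359/5000 ≈ 0.871800

1 1/2 9813/10000
2 1 389/400
3 3/2 1183/1250
4 2 1841/2000
5 5/2 4571/5000
6 3 4447/5000
7 7/2 4359/5000
DF(3.5y) is solved at step 7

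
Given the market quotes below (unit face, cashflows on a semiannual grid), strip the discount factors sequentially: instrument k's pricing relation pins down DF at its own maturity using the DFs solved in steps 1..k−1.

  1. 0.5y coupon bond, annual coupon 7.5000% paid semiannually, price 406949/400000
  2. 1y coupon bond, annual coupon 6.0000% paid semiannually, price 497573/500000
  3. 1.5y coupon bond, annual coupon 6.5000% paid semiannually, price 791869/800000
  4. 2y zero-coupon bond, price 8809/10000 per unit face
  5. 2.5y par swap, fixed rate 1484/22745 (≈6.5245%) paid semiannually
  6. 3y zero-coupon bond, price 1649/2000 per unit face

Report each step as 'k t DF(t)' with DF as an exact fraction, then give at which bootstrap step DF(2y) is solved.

step 1 [0.5y] bond c/2=3/80: DF=(406949/400000 − 3/80·(0))/(1+3/80) = 4903/5000 ≈ 0.980600
step 2 [1y] bond c/2=3/100: DF=(497573/500000 − 3/100·(0.980600))/(1+3/100) = 586/625 ≈ 0.937600
step 3 [1.5y] bond c/2=13/400: DF=(791869/800000 − 13/400·(0.980600+0.937600))/(1+13/400) = 8983/10000 ≈ 0.898300
step 4 [2y] zero: DF = P = 8809/10000 ≈ 0.880900
step 5 [2.5y] swap r/2=742/22745: DF=(1 − 742/22745·(0.980600+0.937600+0.898300+0.880900))/(1+742/22745) = 2129/2500 ≈ 0.851600
step 6 [3y] zero: DF = P = 1649/2000 ≈ 0.824500

1 1/2 4903/5000
2 1 586/625
3 3/2 8983/10000
4 2 8809/10000
5 5/2 2129/2500
6 3 1649/2000
DF(2y) is solved at step 4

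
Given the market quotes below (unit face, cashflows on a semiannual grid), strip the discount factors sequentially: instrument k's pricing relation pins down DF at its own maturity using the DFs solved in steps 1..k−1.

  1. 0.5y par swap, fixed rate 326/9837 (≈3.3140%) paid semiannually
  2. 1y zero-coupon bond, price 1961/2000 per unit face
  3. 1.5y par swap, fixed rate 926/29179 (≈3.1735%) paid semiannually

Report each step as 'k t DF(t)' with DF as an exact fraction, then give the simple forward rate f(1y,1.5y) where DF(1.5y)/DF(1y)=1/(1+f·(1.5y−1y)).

step 1 [0.5y] swap r/2=163/9837: DF=(1 − 163/9837·(0))/(1+163/9837) = 9837/10000 ≈ 0.983700
step 2 [1y] zero: DF = P = 1961/2000 ≈ 0.980500
step 3 [1.5y] swap r/2=463/29179: DF=(1 − 463/29179·(0.983700+0.980500))/(1+463/29179) = 9537/10000 ≈ 0.953700

1 1/2 9837/10000
2 1 1961/2000
3 3/2 9537/10000
f(1y,1.5y) = ((1961/2000)/(9537/10000) − 1)/(1/2) = 536/9537 ≈ 5.6202%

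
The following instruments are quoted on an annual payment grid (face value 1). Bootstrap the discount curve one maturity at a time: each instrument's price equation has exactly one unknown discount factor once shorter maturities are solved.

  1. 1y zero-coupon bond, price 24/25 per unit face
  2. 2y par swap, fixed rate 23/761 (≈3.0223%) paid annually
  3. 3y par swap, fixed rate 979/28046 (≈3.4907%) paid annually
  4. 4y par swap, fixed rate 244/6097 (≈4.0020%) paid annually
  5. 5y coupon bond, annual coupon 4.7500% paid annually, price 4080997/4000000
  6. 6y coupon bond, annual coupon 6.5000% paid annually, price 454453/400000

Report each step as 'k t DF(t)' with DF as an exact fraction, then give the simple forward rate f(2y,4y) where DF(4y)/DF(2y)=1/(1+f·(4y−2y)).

1 1 24/25
2 2 377/400
3 3 9021/10000
4 4 1067/1250
5 5 8081/10000
6 6 3971/5000
f(2y,4y) = ((377/400)/(1067/1250) − 1)/(2) = 889/17072 ≈ 5.2074%

step 1 [1y] zero: DF = P = 24/25 ≈ 0.960000
step 2 [2y] swap r/1=23/761: DF=(1 − 23/761·(0.960000))/(1+23/761) = 377/400 ≈ 0.942500
step 3 [3y] swap r/1=979/28046: DF=(1 − 979/28046·(0.960000+0.942500))/(1+979/28046) = 9021/10000 ≈ 0.902100
step 4 [4y] swap r/1=244/6097: DF=(1 − 244/6097·(0.960000+0.942500+0.902100))/(1+244/6097) = 1067/1250 ≈ 0.853600
step 5 [5y] bond c/1=19/400: DF=(4080997/4000000 − 19/400·(0.960000+0.942500+0.902100+0.853600))/(1+19/400) = 8081/10000 ≈ 0.808100
step 6 [6y] bond c/1=13/200: DF=(454453/400000 − 13/200·(0.960000+0.942500+0.902100+0.853600+0.808100))/(1+13/200) = 3971/5000 ≈ 0.794200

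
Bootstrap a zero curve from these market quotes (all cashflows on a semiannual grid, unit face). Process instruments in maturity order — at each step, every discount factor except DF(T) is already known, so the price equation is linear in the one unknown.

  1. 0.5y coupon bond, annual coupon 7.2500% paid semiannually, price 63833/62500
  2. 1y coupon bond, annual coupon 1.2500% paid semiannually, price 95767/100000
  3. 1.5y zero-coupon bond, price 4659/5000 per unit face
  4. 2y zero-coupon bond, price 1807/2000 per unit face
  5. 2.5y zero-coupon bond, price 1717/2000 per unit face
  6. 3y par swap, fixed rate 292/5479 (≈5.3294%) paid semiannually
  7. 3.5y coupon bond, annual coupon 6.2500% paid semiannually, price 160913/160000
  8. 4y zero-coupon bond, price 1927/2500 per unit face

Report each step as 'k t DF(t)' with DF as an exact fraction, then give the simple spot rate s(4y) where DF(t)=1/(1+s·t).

step 1 [0.5y] bond c/2=29/800: DF=(63833/62500 − 29/800·(0))/(1+29/800) = 616/625 ≈ 0.985600
step 2 [1y] bond c/2=1/160: DF=(95767/100000 − 1/160·(0.985600))/(1+1/160) = 591/625 ≈ 0.945600
step 3 [1.5y] zero: DF = P = 4659/5000 ≈ 0.931800
step 4 [2y] zero: DF = P = 1807/2000 ≈ 0.903500
step 5 [2.5y] zero: DF = P = 1717/2000 ≈ 0.858500
step 6 [3y] swap r/2=146/5479: DF=(1 − 146/5479·(0.985600+0.945600+0.931800+0.903500+0.858500))/(1+146/5479) = 427/500 ≈ 0.854000
step 7 [3.5y] bond c/2=1/32: DF=(160913/160000 − 1/32·(0.985600+0.945600+0.931800+0.903500+0.858500+0.854000))/(1+1/32) = 2023/2500 ≈ 0.809200
step 8 [4y] zero: DF = P = 1927/2500 ≈ 0.770800

1 1/2 616/625
2 1 591/625
3 3/2 4659/5000
4 2 1807/2000
5 5/2 1717/2000
6 3 427/500
7 7/2 2023/2500
8 4 1927/2500
s(4y) = (1/(1927/2500) − 1)/(4) = 573/7708 ≈ 7.4338%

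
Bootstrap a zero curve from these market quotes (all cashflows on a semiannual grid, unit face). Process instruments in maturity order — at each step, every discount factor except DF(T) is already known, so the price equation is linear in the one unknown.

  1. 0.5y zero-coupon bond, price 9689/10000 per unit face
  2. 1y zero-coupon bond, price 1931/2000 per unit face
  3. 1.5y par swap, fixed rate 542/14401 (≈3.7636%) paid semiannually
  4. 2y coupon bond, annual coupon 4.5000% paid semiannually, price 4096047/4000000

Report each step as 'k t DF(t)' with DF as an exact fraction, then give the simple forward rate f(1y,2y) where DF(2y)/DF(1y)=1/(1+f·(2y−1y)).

1 1/2 9689/10000
2 1 1931/2000
3 3/2 4729/5000
4 2 9381/10000
f(1y,2y) = ((1931/2000)/(9381/10000) − 1)/(1) = 274/9381 ≈ 2.9208%

step 1 [0.5y] zero: DF = P = 9689/10000 ≈ 0.968900
step 2 [1y] zero: DF = P = 1931/2000 ≈ 0.965500
step 3 [1.5y] swap r/2=271/14401: DF=(1 − 271/14401·(0.968900+0.965500))/(1+271/14401) = 4729/5000 ≈ 0.945800
step 4 [2y] bond c/2=9/400: DF=(4096047/4000000 − 9/400·(0.968900+0.965500+0.945800))/(1+9/400) = 9381/10000 ≈ 0.938100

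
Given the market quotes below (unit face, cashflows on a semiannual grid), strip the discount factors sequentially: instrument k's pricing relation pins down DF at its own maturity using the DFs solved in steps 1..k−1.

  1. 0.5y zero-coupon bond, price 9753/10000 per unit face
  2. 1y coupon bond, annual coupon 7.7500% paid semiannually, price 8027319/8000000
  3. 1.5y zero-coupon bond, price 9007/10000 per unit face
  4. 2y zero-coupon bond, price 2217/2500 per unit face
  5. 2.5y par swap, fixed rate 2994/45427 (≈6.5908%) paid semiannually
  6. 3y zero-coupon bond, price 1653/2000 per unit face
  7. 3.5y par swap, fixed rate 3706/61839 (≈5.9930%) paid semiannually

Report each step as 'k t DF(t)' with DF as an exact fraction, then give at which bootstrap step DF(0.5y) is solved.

step 1 [0.5y] zero: DF = P = 9753/10000 ≈ 0.975300
step 2 [1y] bond c/2=31/800: DF=(8027319/8000000 − 31/800·(0.975300))/(1+31/800) = 581/625 ≈ 0.929600
step 3 [1.5y] zero: DF = P = 9007/10000 ≈ 0.900700
step 4 [2y] zero: DF = P = 2217/2500 ≈ 0.886800
step 5 [2.5y] swap r/2=1497/45427: DF=(1 − 1497/45427·(0.975300+0.929600+0.900700+0.886800))/(1+1497/45427) = 8503/10000 ≈ 0.850300
step 6 [3y] zero: DF = P = 1653/2000 ≈ 0.826500
step 7 [3.5y] swap r/2=1853/61839: DF=(1 − 1853/61839·(0.975300+0.929600+0.900700+0.886800+0.850300+0.826500))/(1+1853/61839) = 8147/10000 ≈ 0.814700

1 1/2 9753/10000
2 1 581/625
3 3/2 9007/10000
4 2 2217/2500
5 5/2 8503/10000
6 3 1653/2000
7 7/2 8147/10000
DF(0.5y) is solved at step 1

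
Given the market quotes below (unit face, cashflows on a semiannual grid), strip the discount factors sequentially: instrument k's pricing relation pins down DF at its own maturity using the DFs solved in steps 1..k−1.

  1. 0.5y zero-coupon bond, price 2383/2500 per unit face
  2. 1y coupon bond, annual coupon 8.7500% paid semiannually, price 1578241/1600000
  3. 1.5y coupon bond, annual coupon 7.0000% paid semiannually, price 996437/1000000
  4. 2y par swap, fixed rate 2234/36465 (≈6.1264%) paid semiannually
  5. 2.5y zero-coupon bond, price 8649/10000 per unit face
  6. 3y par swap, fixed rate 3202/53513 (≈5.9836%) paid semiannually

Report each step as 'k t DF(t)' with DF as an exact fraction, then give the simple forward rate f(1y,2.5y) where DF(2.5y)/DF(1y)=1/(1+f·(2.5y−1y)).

1 1/2 2383/2500
2 1 9051/10000
3 3/2 8999/10000
4 2 8883/10000
5 5/2 8649/10000
6 3 8399/10000
f(1y,2.5y) = ((9051/10000)/(8649/10000) − 1)/(3/2) = 268/8649 ≈ 3.0986%

step 1 [0.5y] zero: DF = P = 2383/2500 ≈ 0.953200
step 2 [1y] bond c/2=7/160: DF=(1578241/1600000 − 7/160·(0.953200))/(1+7/160) = 9051/10000 ≈ 0.905100
step 3 [1.5y] bond c/2=7/200: DF=(996437/1000000 − 7/200·(0.953200+0.905100))/(1+7/200) = 8999/10000 ≈ 0.899900
step 4 [2y] swap r/2=1117/36465: DF=(1 − 1117/36465·(0.953200+0.905100+0.899900))/(1+1117/36465) = 8883/10000 ≈ 0.888300
step 5 [2.5y] zero: DF = P = 8649/10000 ≈ 0.864900
step 6 [3y] swap r/2=1601/53513: DF=(1 − 1601/53513·(0.953200+0.905100+0.899900+0.888300+0.864900))/(1+1601/53513) = 8399/10000 ≈ 0.839900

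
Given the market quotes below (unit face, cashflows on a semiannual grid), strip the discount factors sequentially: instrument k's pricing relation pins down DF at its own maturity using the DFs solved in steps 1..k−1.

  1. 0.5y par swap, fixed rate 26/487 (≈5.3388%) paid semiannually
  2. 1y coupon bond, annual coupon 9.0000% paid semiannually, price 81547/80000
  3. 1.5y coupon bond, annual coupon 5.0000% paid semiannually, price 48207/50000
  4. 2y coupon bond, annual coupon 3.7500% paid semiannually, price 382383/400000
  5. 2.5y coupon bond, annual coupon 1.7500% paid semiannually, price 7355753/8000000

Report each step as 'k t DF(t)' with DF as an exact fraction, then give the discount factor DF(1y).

step 1 [0.5y] swap r/2=13/487: DF=(1 − 13/487·(0))/(1+13/487) = 487/500 ≈ 0.974000
step 2 [1y] bond c/2=9/200: DF=(81547/80000 − 9/200·(0.974000))/(1+9/200) = 1867/2000 ≈ 0.933500
step 3 [1.5y] bond c/2=1/40: DF=(48207/50000 − 1/40·(0.974000+0.933500))/(1+1/40) = 8941/10000 ≈ 0.894100
step 4 [2y] bond c/2=3/160: DF=(382383/400000 − 3/160·(0.974000+0.933500+0.894100))/(1+3/160) = 2217/2500 ≈ 0.886800
step 5 [2.5y] bond c/2=7/800: DF=(7355753/8000000 − 7/800·(0.974000+0.933500+0.894100+0.886800))/(1+7/800) = 1759/2000 ≈ 0.879500

1 1/2 487/500
2 1 1867/2000
3 3/2 8941/10000
4 2 2217/2500
5 5/2 1759/2000
DF(1y) = 1867/2000 ≈ 0.933500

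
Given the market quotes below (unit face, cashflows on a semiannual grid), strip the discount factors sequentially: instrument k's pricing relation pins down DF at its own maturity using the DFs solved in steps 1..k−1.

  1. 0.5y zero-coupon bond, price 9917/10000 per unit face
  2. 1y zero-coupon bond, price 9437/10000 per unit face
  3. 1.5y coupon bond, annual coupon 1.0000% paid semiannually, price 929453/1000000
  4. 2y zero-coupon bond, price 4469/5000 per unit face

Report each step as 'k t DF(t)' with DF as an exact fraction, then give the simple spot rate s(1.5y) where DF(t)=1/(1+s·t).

1 1/2 9917/10000
2 1 9437/10000
3 3/2 572/625
4 2 4469/5000
s(1.5y) = (1/(572/625) − 1)/(3/2) = 53/858 ≈ 6.1772%

step 1 [0.5y] zero: DF = P = 9917/10000 ≈ 0.991700
step 2 [1y] zero: DF = P = 9437/10000 ≈ 0.943700
step 3 [1.5y] bond c/2=1/200: DF=(929453/1000000 − 1/200·(0.991700+0.943700))/(1+1/200) = 572/625 ≈ 0.915200
step 4 [2y] zero: DF = P = 4469/5000 ≈ 0.893800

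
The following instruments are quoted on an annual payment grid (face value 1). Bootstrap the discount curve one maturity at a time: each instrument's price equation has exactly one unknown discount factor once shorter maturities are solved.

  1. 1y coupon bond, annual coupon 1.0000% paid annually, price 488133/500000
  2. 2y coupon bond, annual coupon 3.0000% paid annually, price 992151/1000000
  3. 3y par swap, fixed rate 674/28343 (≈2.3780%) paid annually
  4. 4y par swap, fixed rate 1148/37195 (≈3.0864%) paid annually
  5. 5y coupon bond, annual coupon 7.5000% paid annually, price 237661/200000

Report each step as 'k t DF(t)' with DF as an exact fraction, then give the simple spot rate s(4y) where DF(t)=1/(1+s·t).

step 1 [1y] bond c/1=1/100: DF=(488133/500000 − 1/100·(0))/(1+1/100) = 4833/5000 ≈ 0.966600
step 2 [2y] bond c/1=3/100: DF=(992151/1000000 − 3/100·(0.966600))/(1+3/100) = 9351/10000 ≈ 0.935100
step 3 [3y] swap r/1=674/28343: DF=(1 − 674/28343·(0.966600+0.935100))/(1+674/28343) = 4663/5000 ≈ 0.932600
step 4 [4y] swap r/1=1148/37195: DF=(1 − 1148/37195·(0.966600+0.935100+0.932600))/(1+1148/37195) = 2213/2500 ≈ 0.885200
step 5 [5y] bond c/1=3/40: DF=(237661/200000 − 3/40·(0.966600+0.935100+0.932600+0.885200))/(1+3/40) = 8459/10000 ≈ 0.845900

1 1 4833/5000
2 2 9351/10000
3 3 4663/5000
4 4 2213/2500
5 5 8459/10000
s(4y) = (1/(2213/2500) − 1)/(4) = 287/8852 ≈ 3.2422%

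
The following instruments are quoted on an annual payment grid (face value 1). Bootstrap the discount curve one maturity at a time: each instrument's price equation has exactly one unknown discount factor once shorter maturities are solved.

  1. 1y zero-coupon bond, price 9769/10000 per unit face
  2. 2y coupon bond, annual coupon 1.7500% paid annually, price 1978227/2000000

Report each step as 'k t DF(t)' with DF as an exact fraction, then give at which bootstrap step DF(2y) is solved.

1 1 9769/10000
2 2 9553/10000
DF(2y) is solved at step 2

step 1 [1y] zero: DF = P = 9769/10000 ≈ 0.976900
step 2 [2y] bond c/1=7/400: DF=(1978227/2000000 − 7/400·(0.976900))/(1+7/400) = 9553/10000 ≈ 0.955300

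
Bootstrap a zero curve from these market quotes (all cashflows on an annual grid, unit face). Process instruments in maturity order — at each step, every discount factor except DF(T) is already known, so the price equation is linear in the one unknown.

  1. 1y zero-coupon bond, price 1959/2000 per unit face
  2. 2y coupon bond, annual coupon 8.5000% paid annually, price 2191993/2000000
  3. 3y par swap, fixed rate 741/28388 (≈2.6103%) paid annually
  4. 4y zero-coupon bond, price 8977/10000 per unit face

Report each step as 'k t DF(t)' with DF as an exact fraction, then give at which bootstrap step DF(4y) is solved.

step 1 [1y] zero: DF = P = 1959/2000 ≈ 0.979500
step 2 [2y] bond c/1=17/200: DF=(2191993/2000000 − 17/200·(0.979500))/(1+17/200) = 4667/5000 ≈ 0.933400
step 3 [3y] swap r/1=741/28388: DF=(1 − 741/28388·(0.979500+0.933400))/(1+741/28388) = 9259/10000 ≈ 0.925900
step 4 [4y] zero: DF = P = 8977/10000 ≈ 0.897700

1 1 1959/2000
2 2 4667/5000
3 3 9259/10000
4 4 8977/10000
DF(4y) is solved at step 4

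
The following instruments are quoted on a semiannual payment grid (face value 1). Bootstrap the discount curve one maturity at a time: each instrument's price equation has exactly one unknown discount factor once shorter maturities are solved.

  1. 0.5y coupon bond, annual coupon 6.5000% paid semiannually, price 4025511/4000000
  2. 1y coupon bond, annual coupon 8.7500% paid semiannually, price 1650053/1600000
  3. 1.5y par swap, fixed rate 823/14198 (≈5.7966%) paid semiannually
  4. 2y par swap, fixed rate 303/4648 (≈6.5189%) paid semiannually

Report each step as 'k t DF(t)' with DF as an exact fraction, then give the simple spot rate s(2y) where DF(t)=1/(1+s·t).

1 1/2 9747/10000
2 1 592/625
3 3/2 9177/10000
4 2 2197/2500
s(2y) = (1/(2197/2500) − 1)/(2) = 303/4394 ≈ 6.8958%

step 1 [0.5y] bond c/2=13/400: DF=(4025511/4000000 − 13/400·(0))/(1+13/400) = 9747/10000 ≈ 0.974700
step 2 [1y] bond c/2=7/160: DF=(1650053/1600000 − 7/160·(0.974700))/(1+7/160) = 592/625 ≈ 0.947200
step 3 [1.5y] swap r/2=823/28396: DF=(1 − 823/28396·(0.974700+0.947200))/(1+823/28396) = 9177/10000 ≈ 0.917700
step 4 [2y] swap r/2=303/9296: DF=(1 − 303/9296·(0.974700+0.947200+0.917700))/(1+303/9296) = 2197/2500 ≈ 0.878800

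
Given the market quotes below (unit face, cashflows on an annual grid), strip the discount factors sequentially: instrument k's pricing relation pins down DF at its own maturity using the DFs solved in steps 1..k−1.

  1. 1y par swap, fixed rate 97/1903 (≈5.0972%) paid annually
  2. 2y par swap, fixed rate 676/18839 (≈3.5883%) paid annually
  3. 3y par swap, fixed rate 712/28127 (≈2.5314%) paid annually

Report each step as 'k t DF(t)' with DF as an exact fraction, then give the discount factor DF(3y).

1 1 1903/2000
2 2 2331/2500
3 3 1161/1250
DF(3y) = 1161/1250 ≈ 0.928800

step 1 [1y] swap r/1=97/1903: DF=(1 − 97/1903·(0))/(1+97/1903) = 1903/2000 ≈ 0.951500
step 2 [2y] swap r/1=676/18839: DF=(1 − 676/18839·(0.951500))/(1+676/18839) = 2331/2500 ≈ 0.932400
step 3 [3y] swap r/1=712/28127: DF=(1 − 712/28127·(0.951500+0.932400))/(1+712/28127) = 1161/1250 ≈ 0.928800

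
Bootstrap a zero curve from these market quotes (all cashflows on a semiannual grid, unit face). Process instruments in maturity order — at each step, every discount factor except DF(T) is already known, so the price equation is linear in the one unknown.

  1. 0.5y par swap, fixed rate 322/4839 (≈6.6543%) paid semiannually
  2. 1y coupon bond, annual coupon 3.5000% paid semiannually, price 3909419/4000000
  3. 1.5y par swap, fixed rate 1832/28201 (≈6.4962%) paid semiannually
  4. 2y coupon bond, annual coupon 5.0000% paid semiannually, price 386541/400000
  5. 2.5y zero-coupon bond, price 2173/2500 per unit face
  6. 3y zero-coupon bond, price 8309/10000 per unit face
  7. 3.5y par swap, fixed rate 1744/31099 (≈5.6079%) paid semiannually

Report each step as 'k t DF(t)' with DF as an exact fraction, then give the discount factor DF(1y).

1 1/2 4839/5000
2 1 9439/10000
3 3/2 2271/2500
4 2 437/500
5 5/2 2173/2500
6 3 8309/10000
7 7/2 516/625
DF(1y) = 9439/10000 ≈ 0.943900

step 1 [0.5y] swap r/2=161/4839: DF=(1 − 161/4839·(0))/(1+161/4839) = 4839/5000 ≈ 0.967800
step 2 [1y] bond c/2=7/400: DF=(3909419/4000000 − 7/400·(0.967800))/(1+7/400) = 9439/10000 ≈ 0.943900
step 3 [1.5y] swap r/2=916/28201: DF=(1 − 916/28201·(0.967800+0.943900))/(1+916/28201) = 2271/2500 ≈ 0.908400
step 4 [2y] bond c/2=1/40: DF=(386541/400000 − 1/40·(0.967800+0.943900+0.908400))/(1+1/40) = 437/500 ≈ 0.874000
step 5 [2.5y] zero: DF = P = 2173/2500 ≈ 0.869200
step 6 [3y] zero: DF = P = 8309/10000 ≈ 0.830900
step 7 [3.5y] swap r/2=872/31099: DF=(1 − 872/31099·(0.967800+0.943900+0.908400+0.874000+0.869200+0.830900))/(1+872/31099) = 516/625 ≈ 0.825600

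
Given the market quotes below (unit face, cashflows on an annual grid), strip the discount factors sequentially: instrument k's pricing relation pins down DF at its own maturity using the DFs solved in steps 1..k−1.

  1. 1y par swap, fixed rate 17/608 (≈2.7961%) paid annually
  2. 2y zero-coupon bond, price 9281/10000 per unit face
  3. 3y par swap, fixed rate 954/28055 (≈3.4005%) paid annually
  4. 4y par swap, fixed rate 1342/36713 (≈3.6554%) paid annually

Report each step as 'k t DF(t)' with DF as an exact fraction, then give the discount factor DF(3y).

1 1 608/625
2 2 9281/10000
3 3 4523/5000
4 4 4329/5000
DF(3y) = 4523/5000 ≈ 0.904600

step 1 [1y] swap r/1=17/608: DF=(1 − 17/608·(0))/(1+17/608) = 608/625 ≈ 0.972800
step 2 [2y] zero: DF = P = 9281/10000 ≈ 0.928100
step 3 [3y] swap r/1=954/28055: DF=(1 − 954/28055·(0.972800+0.928100))/(1+954/28055) = 4523/5000 ≈ 0.904600
step 4 [4y] swap r/1=1342/36713: DF=(1 − 1342/36713·(0.972800+0.928100+0.904600))/(1+1342/36713) = 4329/5000 ≈ 0.865800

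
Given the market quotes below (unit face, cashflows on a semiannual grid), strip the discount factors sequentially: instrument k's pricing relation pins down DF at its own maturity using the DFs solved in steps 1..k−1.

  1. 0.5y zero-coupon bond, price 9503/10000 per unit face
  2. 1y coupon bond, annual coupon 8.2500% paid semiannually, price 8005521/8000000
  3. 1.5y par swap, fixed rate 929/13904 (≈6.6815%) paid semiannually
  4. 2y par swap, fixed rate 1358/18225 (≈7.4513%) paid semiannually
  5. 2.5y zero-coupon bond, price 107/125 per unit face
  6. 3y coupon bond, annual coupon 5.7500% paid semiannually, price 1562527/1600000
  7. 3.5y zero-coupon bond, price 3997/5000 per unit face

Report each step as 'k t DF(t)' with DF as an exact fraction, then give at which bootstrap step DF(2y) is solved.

1 1/2 9503/10000
2 1 4617/5000
3 3/2 9071/10000
4 2 4321/5000
5 5/2 107/125
6 3 1647/2000
7 7/2 3997/5000
DF(2y) is solved at step 4

step 1 [0.5y] zero: DF = P = 9503/10000 ≈ 0.950300
step 2 [1y] bond c/2=33/800: DF=(8005521/8000000 − 33/800·(0.950300))/(1+33/800) = 4617/5000 ≈ 0.923400
step 3 [1.5y] swap r/2=929/27808: DF=(1 − 929/27808·(0.950300+0.923400))/(1+929/27808) = 9071/10000 ≈ 0.907100
step 4 [2y] swap r/2=679/18225: DF=(1 − 679/18225·(0.950300+0.923400+0.907100))/(1+679/18225) = 4321/5000 ≈ 0.864200
step 5 [2.5y] zero: DF = P = 107/125 ≈ 0.856000
step 6 [3y] bond c/2=23/800: DF=(1562527/1600000 − 23/800·(0.950300+0.923400+0.907100+0.864200+0.856000))/(1+23/800) = 1647/2000 ≈ 0.823500
step 7 [3.5y] zero: DF = P = 3997/5000 ≈ 0.799400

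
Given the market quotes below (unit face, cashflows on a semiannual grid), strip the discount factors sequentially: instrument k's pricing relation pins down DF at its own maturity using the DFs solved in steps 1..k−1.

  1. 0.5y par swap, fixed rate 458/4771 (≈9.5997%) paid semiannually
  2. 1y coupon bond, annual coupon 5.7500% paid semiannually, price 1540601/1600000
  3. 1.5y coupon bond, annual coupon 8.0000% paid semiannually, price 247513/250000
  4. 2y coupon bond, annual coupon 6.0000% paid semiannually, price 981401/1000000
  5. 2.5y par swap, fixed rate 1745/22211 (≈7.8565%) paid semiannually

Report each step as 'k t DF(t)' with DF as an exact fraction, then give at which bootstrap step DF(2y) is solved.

1 1/2 4771/5000
2 1 9093/10000
3 3/2 8803/10000
4 2 8729/10000
5 5/2 1651/2000
DF(2y) is solved at step 4

step 1 [0.5y] swap r/2=229/4771: DF=(1 − 229/4771·(0))/(1+229/4771) = 4771/5000 ≈ 0.954200
step 2 [1y] bond c/2=23/800: DF=(1540601/1600000 − 23/800·(0.954200))/(1+23/800) = 9093/10000 ≈ 0.909300
step 3 [1.5y] bond c/2=1/25: DF=(247513/250000 − 1/25·(0.954200+0.909300))/(1+1/25) = 8803/10000 ≈ 0.880300
step 4 [2y] bond c/2=3/100: DF=(981401/1000000 − 3/100·(0.954200+0.909300+0.880300))/(1+3/100) = 8729/10000 ≈ 0.872900
step 5 [2.5y] swap r/2=1745/44422: DF=(1 − 1745/44422·(0.954200+0.909300+0.880300+0.872900))/(1+1745/44422) = 1651/2000 ≈ 0.825500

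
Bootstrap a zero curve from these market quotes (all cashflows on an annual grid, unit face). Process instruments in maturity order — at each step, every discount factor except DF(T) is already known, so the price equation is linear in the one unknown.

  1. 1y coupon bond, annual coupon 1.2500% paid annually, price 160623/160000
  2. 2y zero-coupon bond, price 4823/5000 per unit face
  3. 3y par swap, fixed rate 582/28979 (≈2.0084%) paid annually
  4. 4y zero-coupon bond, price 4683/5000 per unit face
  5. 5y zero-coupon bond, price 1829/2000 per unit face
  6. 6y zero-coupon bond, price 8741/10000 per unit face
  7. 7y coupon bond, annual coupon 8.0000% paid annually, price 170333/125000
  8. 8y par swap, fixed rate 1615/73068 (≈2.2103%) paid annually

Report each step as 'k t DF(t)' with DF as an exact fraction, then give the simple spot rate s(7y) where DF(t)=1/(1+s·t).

step 1 [1y] bond c/1=1/80: DF=(160623/160000 − 1/80·(0))/(1+1/80) = 1983/2000 ≈ 0.991500
step 2 [2y] zero: DF = P = 4823/5000 ≈ 0.964600
step 3 [3y] swap r/1=582/28979: DF=(1 − 582/28979·(0.991500+0.964600))/(1+582/28979) = 4709/5000 ≈ 0.941800
step 4 [4y] zero: DF = P = 4683/5000 ≈ 0.936600
step 5 [5y] zero: DF = P = 1829/2000 ≈ 0.914500
step 6 [6y] zero: DF = P = 8741/10000 ≈ 0.874100
step 7 [7y] bond c/1=2/25: DF=(170333/125000 − 2/25·(0.991500+0.964600+0.941800+0.936600+0.914500+0.874100))/(1+2/25) = 2113/2500 ≈ 0.845200
step 8 [8y] swap r/1=1615/73068: DF=(1 − 1615/73068·(0.991500+0.964600+0.941800+0.936600+0.914500+0.874100+0.845200))/(1+1615/73068) = 1677/2000 ≈ 0.838500

1 1 1983/2000
2 2 4823/5000
3 3 4709/5000
4 4 4683/5000
5 5 1829/2000
6 6 8741/10000
7 7 2113/2500
8 8 1677/2000
s(7y) = (1/(2113/2500) − 1)/(7) = 387/14791 ≈ 2.6165%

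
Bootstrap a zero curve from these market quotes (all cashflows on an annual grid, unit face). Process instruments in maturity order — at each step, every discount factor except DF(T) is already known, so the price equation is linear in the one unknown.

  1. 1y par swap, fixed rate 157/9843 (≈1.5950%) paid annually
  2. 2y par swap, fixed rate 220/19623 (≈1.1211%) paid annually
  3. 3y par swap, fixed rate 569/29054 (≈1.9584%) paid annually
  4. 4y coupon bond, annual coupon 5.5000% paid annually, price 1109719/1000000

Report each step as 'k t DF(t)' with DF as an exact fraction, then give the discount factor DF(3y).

1 1 9843/10000
2 2 489/500
3 3 9431/10000
4 4 2251/2500
DF(3y) = 9431/10000 ≈ 0.943100

step 1 [1y] swap r/1=157/9843: DF=(1 − 157/9843·(0))/(1+157/9843) = 9843/10000 ≈ 0.984300
step 2 [2y] swap r/1=220/19623: DF=(1 − 220/19623·(0.984300))/(1+220/19623) = 489/500 ≈ 0.978000
step 3 [3y] swap r/1=569/29054: DF=(1 − 569/29054·(0.984300+0.978000))/(1+569/29054) = 9431/10000 ≈ 0.943100
step 4 [4y] bond c/1=11/200: DF=(1109719/1000000 − 11/200·(0.984300+0.978000+0.943100))/(1+11/200) = 2251/2500 ≈ 0.900400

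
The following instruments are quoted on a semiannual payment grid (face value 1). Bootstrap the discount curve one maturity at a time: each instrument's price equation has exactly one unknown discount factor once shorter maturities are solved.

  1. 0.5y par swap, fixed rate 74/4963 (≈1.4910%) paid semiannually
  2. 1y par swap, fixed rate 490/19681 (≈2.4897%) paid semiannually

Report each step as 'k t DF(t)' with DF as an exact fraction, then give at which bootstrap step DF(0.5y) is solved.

step 1 [0.5y] swap r/2=37/4963: DF=(1 − 37/4963·(0))/(1+37/4963) = 4963/5000 ≈ 0.992600
step 2 [1y] swap r/2=245/19681: DF=(1 − 245/19681·(0.992600))/(1+245/19681) = 1951/2000 ≈ 0.975500

1 1/2 4963/5000
2 1 1951/2000
DF(0.5y) is solved at step 1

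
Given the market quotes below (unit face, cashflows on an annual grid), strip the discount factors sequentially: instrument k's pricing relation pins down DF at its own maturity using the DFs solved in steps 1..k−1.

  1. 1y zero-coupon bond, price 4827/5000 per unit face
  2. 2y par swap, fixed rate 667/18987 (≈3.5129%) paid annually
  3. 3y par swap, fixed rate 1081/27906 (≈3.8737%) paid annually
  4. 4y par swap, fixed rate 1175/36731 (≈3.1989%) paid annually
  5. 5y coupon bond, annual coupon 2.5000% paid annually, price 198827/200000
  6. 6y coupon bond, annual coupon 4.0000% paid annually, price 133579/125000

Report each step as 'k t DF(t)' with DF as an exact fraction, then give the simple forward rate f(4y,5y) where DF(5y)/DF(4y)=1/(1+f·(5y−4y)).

step 1 [1y] zero: DF = P = 4827/5000 ≈ 0.965400
step 2 [2y] swap r/1=667/18987: DF=(1 − 667/18987·(0.965400))/(1+667/18987) = 9333/10000 ≈ 0.933300
step 3 [3y] swap r/1=1081/27906: DF=(1 − 1081/27906·(0.965400+0.933300))/(1+1081/27906) = 8919/10000 ≈ 0.891900
step 4 [4y] swap r/1=1175/36731: DF=(1 − 1175/36731·(0.965400+0.933300+0.891900))/(1+1175/36731) = 353/400 ≈ 0.882500
step 5 [5y] bond c/1=1/40: DF=(198827/200000 − 1/40·(0.965400+0.933300+0.891900+0.882500))/(1+1/40) = 8803/10000 ≈ 0.880300
step 6 [6y] bond c/1=1/25: DF=(133579/125000 − 1/25·(0.965400+0.933300+0.891900+0.882500+0.880300))/(1+1/25) = 2131/2500 ≈ 0.852400

1 1 4827/5000
2 2 9333/10000
3 3 8919/10000
4 4 353/400
5 5 8803/10000
6 6 2131/2500
f(4y,5y) = ((353/400)/(8803/10000) − 1)/(1) = 22/8803 ≈ 0.2499%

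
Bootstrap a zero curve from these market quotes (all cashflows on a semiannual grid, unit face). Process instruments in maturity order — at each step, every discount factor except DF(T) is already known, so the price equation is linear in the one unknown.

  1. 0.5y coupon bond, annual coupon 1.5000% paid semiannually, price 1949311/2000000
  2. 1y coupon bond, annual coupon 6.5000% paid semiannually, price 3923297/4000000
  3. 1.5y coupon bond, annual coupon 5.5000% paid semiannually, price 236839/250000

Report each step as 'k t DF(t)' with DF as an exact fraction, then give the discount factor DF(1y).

1 1/2 4837/5000
2 1 1839/2000
3 3/2 1743/2000
DF(1y) = 1839/2000 ≈ 0.919500

step 1 [0.5y] bond c/2=3/400: DF=(1949311/2000000 − 3/400·(0))/(1+3/400) = 4837/5000 ≈ 0.967400
step 2 [1y] bond c/2=13/400: DF=(3923297/4000000 − 13/400·(0.967400))/(1+13/400) = 1839/2000 ≈ 0.919500
step 3 [1.5y] bond c/2=11/400: DF=(236839/250000 − 11/400·(0.967400+0.919500))/(1+11/400) = 1743/2000 ≈ 0.871500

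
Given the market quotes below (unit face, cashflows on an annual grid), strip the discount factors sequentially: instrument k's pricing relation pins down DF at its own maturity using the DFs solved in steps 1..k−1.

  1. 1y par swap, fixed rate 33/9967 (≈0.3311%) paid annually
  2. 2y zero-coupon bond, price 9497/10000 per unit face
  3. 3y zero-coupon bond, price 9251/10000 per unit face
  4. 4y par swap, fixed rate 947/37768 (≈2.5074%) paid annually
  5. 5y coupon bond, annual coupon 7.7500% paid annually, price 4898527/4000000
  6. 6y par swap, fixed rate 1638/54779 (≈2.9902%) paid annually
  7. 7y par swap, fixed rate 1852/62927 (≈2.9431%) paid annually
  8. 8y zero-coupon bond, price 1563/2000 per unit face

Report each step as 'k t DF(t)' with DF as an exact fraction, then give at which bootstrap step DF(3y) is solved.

step 1 [1y] swap r/1=33/9967: DF=(1 − 33/9967·(0))/(1+33/9967) = 9967/10000 ≈ 0.996700
step 2 [2y] zero: DF = P = 9497/10000 ≈ 0.949700
step 3 [3y] zero: DF = P = 9251/10000 ≈ 0.925100
step 4 [4y] swap r/1=947/37768: DF=(1 − 947/37768·(0.996700+0.949700+0.925100))/(1+947/37768) = 9053/10000 ≈ 0.905300
step 5 [5y] bond c/1=31/400: DF=(4898527/4000000 − 31/400·(0.996700+0.949700+0.925100+0.905300))/(1+31/400) = 8649/10000 ≈ 0.864900
step 6 [6y] swap r/1=1638/54779: DF=(1 − 1638/54779·(0.996700+0.949700+0.925100+0.905300+0.864900))/(1+1638/54779) = 4181/5000 ≈ 0.836200
step 7 [7y] swap r/1=1852/62927: DF=(1 − 1852/62927·(0.996700+0.949700+0.925100+0.905300+0.864900+0.836200))/(1+1852/62927) = 2037/2500 ≈ 0.814800
step 8 [8y] zero: DF = P = 1563/2000 ≈ 0.781500

1 1 9967/10000
2 2 9497/10000
3 3 9251/10000
4 4 9053/10000
5 5 8649/10000
6 6 4181/5000
7 7 2037/2500
8 8 1563/2000
DF(3y) is solved at step 3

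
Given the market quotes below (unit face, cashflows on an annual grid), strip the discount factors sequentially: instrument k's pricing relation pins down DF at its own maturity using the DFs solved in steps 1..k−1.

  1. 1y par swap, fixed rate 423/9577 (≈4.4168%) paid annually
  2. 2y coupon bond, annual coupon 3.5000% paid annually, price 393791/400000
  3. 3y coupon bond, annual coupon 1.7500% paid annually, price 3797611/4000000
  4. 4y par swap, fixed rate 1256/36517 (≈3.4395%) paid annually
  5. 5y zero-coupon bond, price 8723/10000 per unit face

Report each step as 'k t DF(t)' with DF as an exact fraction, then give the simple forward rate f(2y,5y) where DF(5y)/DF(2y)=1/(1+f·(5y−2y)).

step 1 [1y] swap r/1=423/9577: DF=(1 − 423/9577·(0))/(1+423/9577) = 9577/10000 ≈ 0.957700
step 2 [2y] bond c/1=7/200: DF=(393791/400000 − 7/200·(0.957700))/(1+7/200) = 2297/2500 ≈ 0.918800
step 3 [3y] bond c/1=7/400: DF=(3797611/4000000 − 7/400·(0.957700+0.918800))/(1+7/400) = 563/625 ≈ 0.900800
step 4 [4y] swap r/1=1256/36517: DF=(1 − 1256/36517·(0.957700+0.918800+0.900800))/(1+1256/36517) = 1093/1250 ≈ 0.874400
step 5 [5y] zero: DF = P = 8723/10000 ≈ 0.872300

1 1 9577/10000
2 2 2297/2500
3 3 563/625
4 4 1093/1250
5 5 8723/10000
f(2y,5y) = ((2297/2500)/(8723/10000) − 1)/(3) = 155/8723 ≈ 1.7769%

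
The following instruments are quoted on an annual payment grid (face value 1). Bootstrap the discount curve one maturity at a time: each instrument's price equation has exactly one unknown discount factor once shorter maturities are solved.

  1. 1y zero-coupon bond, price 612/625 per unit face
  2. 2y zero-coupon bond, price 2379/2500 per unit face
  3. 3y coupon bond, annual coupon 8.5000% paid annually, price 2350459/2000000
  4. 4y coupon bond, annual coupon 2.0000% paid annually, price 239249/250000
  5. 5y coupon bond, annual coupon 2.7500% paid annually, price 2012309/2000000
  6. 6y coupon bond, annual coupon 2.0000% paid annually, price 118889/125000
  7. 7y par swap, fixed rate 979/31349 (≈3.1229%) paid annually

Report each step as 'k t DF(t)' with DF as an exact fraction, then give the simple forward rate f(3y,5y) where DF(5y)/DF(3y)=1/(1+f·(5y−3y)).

step 1 [1y] zero: DF = P = 612/625 ≈ 0.979200
step 2 [2y] zero: DF = P = 2379/2500 ≈ 0.951600
step 3 [3y] bond c/1=17/200: DF=(2350459/2000000 − 17/200·(0.979200+0.951600))/(1+17/200) = 9319/10000 ≈ 0.931900
step 4 [4y] bond c/1=1/50: DF=(239249/250000 − 1/50·(0.979200+0.951600+0.931900))/(1+1/50) = 8821/10000 ≈ 0.882100
step 5 [5y] bond c/1=11/400: DF=(2012309/2000000 − 11/400·(0.979200+0.951600+0.931900+0.882100))/(1+11/400) = 879/1000 ≈ 0.879000
step 6 [6y] bond c/1=1/50: DF=(118889/125000 − 1/50·(0.979200+0.951600+0.931900+0.882100+0.879000))/(1+1/50) = 4209/5000 ≈ 0.841800
step 7 [7y] swap r/1=979/31349: DF=(1 − 979/31349·(0.979200+0.951600+0.931900+0.882100+0.879000+0.841800))/(1+979/31349) = 4021/5000 ≈ 0.804200

1 1 612/625
2 2 2379/2500
3 3 9319/10000
4 4 8821/10000
5 5 879/1000
6 6 4209/5000
7 7 4021/5000
f(3y,5y) = ((9319/10000)/(879/1000) − 1)/(2) = 529/17580 ≈ 3.0091%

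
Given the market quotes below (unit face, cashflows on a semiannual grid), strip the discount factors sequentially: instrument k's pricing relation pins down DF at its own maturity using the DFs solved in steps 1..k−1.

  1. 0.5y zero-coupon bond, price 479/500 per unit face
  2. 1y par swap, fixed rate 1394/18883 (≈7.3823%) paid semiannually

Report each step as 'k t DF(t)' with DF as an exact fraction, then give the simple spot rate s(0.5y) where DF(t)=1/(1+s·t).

step 1 [0.5y] zero: DF = P = 479/500 ≈ 0.958000
step 2 [1y] swap r/2=697/18883: DF=(1 − 697/18883·(0.958000))/(1+697/18883) = 9303/10000 ≈ 0.930300

1 1/2 479/500
2 1 9303/10000
s(0.5y) = (1/(479/500) − 1)/(1/2) = 42/479 ≈ 8.7683%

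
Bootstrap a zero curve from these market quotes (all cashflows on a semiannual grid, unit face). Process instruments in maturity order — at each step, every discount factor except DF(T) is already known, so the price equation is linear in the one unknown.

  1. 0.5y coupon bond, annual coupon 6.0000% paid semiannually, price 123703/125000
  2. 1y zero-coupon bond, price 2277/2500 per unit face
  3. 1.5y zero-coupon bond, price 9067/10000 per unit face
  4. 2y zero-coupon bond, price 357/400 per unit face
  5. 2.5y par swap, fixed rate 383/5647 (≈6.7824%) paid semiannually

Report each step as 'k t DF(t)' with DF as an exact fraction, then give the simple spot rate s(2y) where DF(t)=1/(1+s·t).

step 1 [0.5y] bond c/2=3/100: DF=(123703/125000 − 3/100·(0))/(1+3/100) = 1201/1250 ≈ 0.960800
step 2 [1y] zero: DF = P = 2277/2500 ≈ 0.910800
step 3 [1.5y] zero: DF = P = 9067/10000 ≈ 0.906700
step 4 [2y] zero: DF = P = 357/400 ≈ 0.892500
step 5 [2.5y] swap r/2=383/11294: DF=(1 − 383/11294·(0.960800+0.910800+0.906700+0.892500))/(1+383/11294) = 2117/2500 ≈ 0.846800

1 1/2 1201/1250
2 1 2277/2500
3 3/2 9067/10000
4 2 357/400
5 5/2 2117/2500
s(2y) = (1/(357/400) − 1)/(2) = 43/714 ≈ 6.0224%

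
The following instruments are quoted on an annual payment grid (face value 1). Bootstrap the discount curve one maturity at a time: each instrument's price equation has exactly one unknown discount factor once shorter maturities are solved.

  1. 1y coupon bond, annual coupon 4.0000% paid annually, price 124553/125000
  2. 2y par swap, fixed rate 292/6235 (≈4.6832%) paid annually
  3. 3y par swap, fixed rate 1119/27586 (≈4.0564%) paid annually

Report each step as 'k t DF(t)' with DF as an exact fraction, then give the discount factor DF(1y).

1 1 9581/10000
2 2 2281/2500
3 3 8881/10000
DF(1y) = 9581/10000 ≈ 0.958100

step 1 [1y] bond c/1=1/25: DF=(124553/125000 − 1/25·(0))/(1+1/25) = 9581/10000 ≈ 0.958100
step 2 [2y] swap r/1=292/6235: DF=(1 − 292/6235·(0.958100))/(1+292/6235) = 2281/2500 ≈ 0.912400
step 3 [3y] swap r/1=1119/27586: DF=(1 − 1119/27586·(0.958100+0.912400))/(1+1119/27586) = 8881/10000 ≈ 0.888100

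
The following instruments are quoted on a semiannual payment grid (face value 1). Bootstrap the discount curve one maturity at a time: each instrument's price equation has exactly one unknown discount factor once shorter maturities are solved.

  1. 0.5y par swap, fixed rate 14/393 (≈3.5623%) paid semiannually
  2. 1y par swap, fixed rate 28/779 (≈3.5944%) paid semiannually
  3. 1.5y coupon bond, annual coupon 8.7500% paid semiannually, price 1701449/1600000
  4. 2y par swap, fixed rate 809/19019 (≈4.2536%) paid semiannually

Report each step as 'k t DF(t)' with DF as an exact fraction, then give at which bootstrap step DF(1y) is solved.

1 1/2 393/400
2 1 193/200
3 3/2 2343/2500
4 2 9191/10000
DF(1y) is solved at step 2

step 1 [0.5y] swap r/2=7/393: DF=(1 − 7/393·(0))/(1+7/393) = 393/400 ≈ 0.982500
step 2 [1y] swap r/2=14/779: DF=(1 − 14/779·(0.982500))/(1+14/779) = 193/200 ≈ 0.965000
step 3 [1.5y] bond c/2=7/160: DF=(1701449/1600000 − 7/160·(0.982500+0.965000))/(1+7/160) = 2343/2500 ≈ 0.937200
step 4 [2y] swap r/2=809/38038: DF=(1 − 809/38038·(0.982500+0.965000+0.937200))/(1+809/38038) = 9191/10000 ≈ 0.919100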